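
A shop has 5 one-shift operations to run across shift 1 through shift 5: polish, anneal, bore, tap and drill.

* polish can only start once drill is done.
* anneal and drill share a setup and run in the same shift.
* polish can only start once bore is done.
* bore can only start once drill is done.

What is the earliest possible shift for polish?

shift 3

Precedence pushes polish to at least shift 3.
polish at shift 3 is achievable: bore=shift 2, polish=shift 3, tap=shift 1, drill=shift 1, anneal=shift 1.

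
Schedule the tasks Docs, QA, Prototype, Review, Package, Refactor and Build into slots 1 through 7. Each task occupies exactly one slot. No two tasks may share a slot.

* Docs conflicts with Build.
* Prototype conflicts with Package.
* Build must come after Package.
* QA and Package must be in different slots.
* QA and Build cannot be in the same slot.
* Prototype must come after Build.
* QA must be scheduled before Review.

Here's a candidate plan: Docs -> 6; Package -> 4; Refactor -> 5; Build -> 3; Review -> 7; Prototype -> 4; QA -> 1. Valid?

QA and Package must be in different slots — holds.
Prototype conflicts with Package — violated.
Docs conflicts with Build — holds.
QA and Build cannot be in the same slot — holds.
Prototype must come after Build — holds.
Build must come after Package — violated.
No two tasks may share a slot — violated.
QA must be scheduled before Review — holds.

No. Prototype conflicts with Package is not satisfied.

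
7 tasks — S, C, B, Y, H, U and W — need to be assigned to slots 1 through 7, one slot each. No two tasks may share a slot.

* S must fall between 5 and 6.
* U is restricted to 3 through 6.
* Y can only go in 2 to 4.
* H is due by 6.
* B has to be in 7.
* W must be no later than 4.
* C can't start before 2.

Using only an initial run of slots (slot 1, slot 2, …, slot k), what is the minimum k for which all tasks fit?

With at most 1 per slot and 7 tasks, at least 7 slots are needed.
B can't be placed before 7, so the schedule must run through at least slot 7.
7 works (last occupied slot: 7): for example U in 3, S in 5, B in 7, H in 6, C in 4, Y in 2, W in 1.

7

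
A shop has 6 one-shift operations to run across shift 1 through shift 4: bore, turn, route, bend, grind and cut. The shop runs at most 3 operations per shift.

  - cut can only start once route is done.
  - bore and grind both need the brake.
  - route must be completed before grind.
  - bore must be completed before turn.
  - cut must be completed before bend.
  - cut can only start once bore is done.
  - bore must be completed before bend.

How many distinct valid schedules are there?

Splitting on bore: it can be shift 1 (33), shift 2 (8). Listing each branch's schedules as (turn, route, bend, grind, cut) by shift number:
bore=shift 1: (2,1,3,2,2) (2,1,3,3,2) (2,1,3,4,2) (2,1,4,2,2) (2,1,4,2,3) (2,1,4,3,2) (2,1,4,3,3) (2,1,4,4,2) (2,1,4,4,3) (2,2,4,3,3) (2,2,4,4,3) (3,1,3,2,2) (3,1,3,3,2) (3,1,3,4,2) (3,1,4,2,2) (3,1,4,2,3) (3,1,4,3,2) (3,1,4,3,3) (3,1,4,4,2) (3,1,4,4,3) (3,2,4,3,3) (3,2,4,4,3) (4,1,3,2,2) (4,1,3,3,2) (4,1,3,4,2) (4,1,4,2,2) (4,1,4,2,3) (4,1,4,3,2) (4,1,4,3,3) (4,1,4,4,2) (4,1,4,4,3) (4,2,4,3,3) (4,2,4,4,3) — 33.
bore=shift 2: (3,1,4,3,3) (3,1,4,4,3) (3,2,4,3,3) (3,2,4,4,3) (4,1,4,3,3) (4,1,4,4,3) (4,2,4,3,3) (4,2,4,4,3) — 8.
Summing: 33 + 8 = 41.

41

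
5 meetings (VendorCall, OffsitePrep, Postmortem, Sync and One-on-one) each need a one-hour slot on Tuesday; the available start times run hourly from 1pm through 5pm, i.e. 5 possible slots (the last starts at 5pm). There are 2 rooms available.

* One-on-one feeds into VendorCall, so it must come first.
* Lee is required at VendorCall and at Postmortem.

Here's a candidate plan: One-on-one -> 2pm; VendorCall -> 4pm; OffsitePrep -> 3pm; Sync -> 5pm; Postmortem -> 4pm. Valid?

There are 2 rooms available — holds.
Lee is required at VendorCall and at Postmortem — violated.
One-on-one feeds into VendorCall, so it must come first — holds.

No. Lee is required at VendorCall and at Postmortem is not satisfied.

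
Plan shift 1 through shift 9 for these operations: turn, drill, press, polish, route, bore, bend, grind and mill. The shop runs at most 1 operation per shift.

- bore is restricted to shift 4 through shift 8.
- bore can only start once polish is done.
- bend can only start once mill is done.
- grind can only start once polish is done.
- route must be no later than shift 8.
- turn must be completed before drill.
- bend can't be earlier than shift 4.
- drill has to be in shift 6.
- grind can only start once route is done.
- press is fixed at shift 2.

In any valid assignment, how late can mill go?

Downstream work caps mill at shift 8.
mill at shift 8 is achievable: route=shift 1; bend=shift 9; polish=shift 3; bore=shift 4; drill=shift 6; grind=shift 7; mill=shift 8; press=shift 2; turn=shift 5.

shift 8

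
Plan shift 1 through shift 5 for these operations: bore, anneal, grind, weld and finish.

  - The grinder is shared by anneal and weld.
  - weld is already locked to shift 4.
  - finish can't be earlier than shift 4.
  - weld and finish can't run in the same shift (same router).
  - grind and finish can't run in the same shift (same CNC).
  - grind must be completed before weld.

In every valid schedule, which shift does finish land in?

finish's window is shift 4–shift 5.
weld is fixed at shift 4, and finish can't share a shift with weld.
So finish must be shift 5.

shift 5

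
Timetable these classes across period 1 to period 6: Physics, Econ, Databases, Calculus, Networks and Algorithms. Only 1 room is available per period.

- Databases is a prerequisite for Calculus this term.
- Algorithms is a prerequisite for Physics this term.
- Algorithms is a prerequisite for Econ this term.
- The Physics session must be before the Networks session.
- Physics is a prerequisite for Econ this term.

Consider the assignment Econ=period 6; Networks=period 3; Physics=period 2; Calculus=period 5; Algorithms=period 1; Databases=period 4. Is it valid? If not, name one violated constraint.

Databases is a prerequisite for Calculus this term — holds.
Algorithms is a prerequisite for Physics this term — holds.
Only 1 room is available per period — holds.
The Physics session must be before the Networks session — holds.
Algorithms is a prerequisite for Econ this term — holds.
Physics is a prerequisite for Econ this term — holds.

Valid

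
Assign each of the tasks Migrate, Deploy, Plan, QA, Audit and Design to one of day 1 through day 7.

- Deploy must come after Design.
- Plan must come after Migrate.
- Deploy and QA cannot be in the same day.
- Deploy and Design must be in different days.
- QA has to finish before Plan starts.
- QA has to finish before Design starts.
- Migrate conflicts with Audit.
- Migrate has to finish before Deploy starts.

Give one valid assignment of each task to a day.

Audit=day 2, QA=day 1, Deploy=day 3, Design=day 2, Migrate=day 1, Plan=day 2

Checking: Migrate(day 1) before Deploy(day 3); QA(day 1) before Design(day 2); Migrate(day 1) before Plan(day 2); QA(day 1) before Plan(day 2); Design(day 2) before Deploy(day 3); Deploy(day 3) != QA(day 1); Migrate(day 1) != Audit(day 2); Deploy(day 3) != Design(day 2).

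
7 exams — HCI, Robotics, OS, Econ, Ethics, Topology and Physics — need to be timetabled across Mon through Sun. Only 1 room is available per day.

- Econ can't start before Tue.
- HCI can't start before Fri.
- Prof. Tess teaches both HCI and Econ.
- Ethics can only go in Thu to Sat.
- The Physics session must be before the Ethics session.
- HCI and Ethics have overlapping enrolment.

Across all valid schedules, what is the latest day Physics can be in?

Fri

Downstream work caps Physics at Fri.
Physics at Fri is achievable: OS -> Wed, Econ -> Tue, Physics -> Fri, HCI -> Sun, Topology -> Thu, Robotics -> Mon, Ethics -> Sat.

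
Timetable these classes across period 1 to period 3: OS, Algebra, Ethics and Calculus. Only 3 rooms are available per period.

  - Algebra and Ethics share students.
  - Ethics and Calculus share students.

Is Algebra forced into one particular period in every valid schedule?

Algebra can be period 1 (e.g. OS -> period 1; Ethics -> period 2; Algebra -> period 1; Calculus -> period 1) or period 2 (e.g. Ethics in period 1; OS in period 1; Algebra in period 2; Calculus in period 2).

No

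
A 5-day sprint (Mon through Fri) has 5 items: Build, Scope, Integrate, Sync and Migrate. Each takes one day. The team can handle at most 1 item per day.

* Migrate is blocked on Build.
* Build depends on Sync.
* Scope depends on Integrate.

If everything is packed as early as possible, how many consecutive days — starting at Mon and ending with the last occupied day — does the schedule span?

The precedence chain requires at least 3 distinct days.
With at most 1 per day and 5 work items, at least 5 days are needed.
5 works (last occupied day: Fri): for example Migrate=Fri, Build=Tue, Sync=Mon, Integrate=Wed, Scope=Thu.

5 days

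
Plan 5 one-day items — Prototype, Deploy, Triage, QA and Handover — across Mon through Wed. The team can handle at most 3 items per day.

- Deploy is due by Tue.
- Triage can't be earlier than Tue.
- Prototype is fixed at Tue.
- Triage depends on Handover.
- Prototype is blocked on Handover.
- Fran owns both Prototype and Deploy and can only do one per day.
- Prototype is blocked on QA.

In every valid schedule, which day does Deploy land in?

Mon

Deploy's window is Mon–Tue.
Prototype is fixed at Tue, and Deploy can't share a day with Prototype.
So Deploy must be Mon.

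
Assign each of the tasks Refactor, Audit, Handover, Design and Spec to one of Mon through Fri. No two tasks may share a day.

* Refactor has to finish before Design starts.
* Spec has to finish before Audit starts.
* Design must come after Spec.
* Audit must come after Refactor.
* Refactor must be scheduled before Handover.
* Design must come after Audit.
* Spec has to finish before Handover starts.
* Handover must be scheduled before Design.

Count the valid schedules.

4

Enumerating: Handover in Thu; Spec in Tue; Audit in Wed; Design in Fri; Refactor in Mon | Refactor in Mon; Spec in Tue; Audit in Thu; Design in Fri; Handover in Wed | Audit -> Wed; Design -> Fri; Spec -> Mon; Refactor -> Tue; Handover -> Thu | Audit in Thu; Design in Fri; Handover in Wed; Refactor in Tue; Spec in Mon.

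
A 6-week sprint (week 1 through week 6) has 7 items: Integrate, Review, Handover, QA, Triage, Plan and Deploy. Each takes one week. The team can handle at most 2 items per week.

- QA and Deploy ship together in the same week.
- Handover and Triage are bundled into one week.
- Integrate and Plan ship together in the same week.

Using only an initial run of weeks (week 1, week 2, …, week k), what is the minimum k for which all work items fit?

With at most 2 per week and 7 work items, at least 4 weeks are needed.
4 works (last occupied week: week 4): for example Triage=week 3; Integrate=week 1; Plan=week 1; QA=week 4; Deploy=week 4; Review=week 2; Handover=week 3.

4 weeks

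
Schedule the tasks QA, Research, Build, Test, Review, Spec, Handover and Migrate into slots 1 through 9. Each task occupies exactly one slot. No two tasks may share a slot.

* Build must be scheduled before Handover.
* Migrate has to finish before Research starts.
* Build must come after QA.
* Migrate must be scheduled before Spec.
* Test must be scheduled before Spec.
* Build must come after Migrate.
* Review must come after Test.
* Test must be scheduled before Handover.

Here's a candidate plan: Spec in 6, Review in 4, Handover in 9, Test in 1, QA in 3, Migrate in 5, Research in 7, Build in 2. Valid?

Build must come after Migrate — violated.
Migrate must be scheduled before Spec — holds.
Review must come after Test — holds.
Test must be scheduled before Spec — holds.
Build must come after QA — violated.
Build must be scheduled before Handover — holds.
No two tasks may share a slot — holds.
Migrate has to finish before Research starts — holds.
Test must be scheduled before Handover — holds.

Invalid. Build must come after Migrate.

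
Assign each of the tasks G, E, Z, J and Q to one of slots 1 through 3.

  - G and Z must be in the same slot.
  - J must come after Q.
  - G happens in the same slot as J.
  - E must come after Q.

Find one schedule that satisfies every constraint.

G in 2; Q in 1; Z in 2; E in 2; J in 2

Checking: Q(1) before J(2); Q(1) before E(2); G = J = 2; G = Z = 2.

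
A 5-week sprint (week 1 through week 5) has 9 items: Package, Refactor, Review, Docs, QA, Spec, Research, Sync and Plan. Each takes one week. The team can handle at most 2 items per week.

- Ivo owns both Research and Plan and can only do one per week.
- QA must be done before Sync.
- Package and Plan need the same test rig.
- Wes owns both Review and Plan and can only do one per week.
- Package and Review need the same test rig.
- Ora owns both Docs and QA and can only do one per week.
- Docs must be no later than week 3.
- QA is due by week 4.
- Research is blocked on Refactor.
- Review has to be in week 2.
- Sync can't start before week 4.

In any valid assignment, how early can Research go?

Precedence pushes Research to at least week 2.
Research at week 2 is achievable: Docs=week 1; Package=week 3; Sync=week 4; Refactor=week 1; Spec=week 4; Research=week 2; QA=week 3; Review=week 2; Plan=week 5.

week 2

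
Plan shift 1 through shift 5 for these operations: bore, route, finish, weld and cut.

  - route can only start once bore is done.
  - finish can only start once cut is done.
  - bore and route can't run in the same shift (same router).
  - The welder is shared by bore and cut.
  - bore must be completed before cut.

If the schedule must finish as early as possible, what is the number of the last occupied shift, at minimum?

3

The precedence chain requires at least 3 distinct shifts.
3 works (last occupied shift: shift 3): for example cut=shift 2; bore=shift 1; route=shift 2; weld=shift 1; finish=shift 3.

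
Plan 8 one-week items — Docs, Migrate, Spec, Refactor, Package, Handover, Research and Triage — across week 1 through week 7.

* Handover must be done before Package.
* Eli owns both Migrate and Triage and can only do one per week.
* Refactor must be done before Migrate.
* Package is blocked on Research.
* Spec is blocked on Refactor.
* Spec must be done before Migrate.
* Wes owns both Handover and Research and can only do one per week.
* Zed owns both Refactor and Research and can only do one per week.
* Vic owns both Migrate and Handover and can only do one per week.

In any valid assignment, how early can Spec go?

week 2

Precedence pushes Spec to at least week 2; downstream work caps Spec at week 6.
Spec at week 2 is achievable: Docs=week 1, Migrate=week 3, Spec=week 2, Refactor=week 1, Triage=week 1, Handover=week 1, Research=week 2, Package=week 3.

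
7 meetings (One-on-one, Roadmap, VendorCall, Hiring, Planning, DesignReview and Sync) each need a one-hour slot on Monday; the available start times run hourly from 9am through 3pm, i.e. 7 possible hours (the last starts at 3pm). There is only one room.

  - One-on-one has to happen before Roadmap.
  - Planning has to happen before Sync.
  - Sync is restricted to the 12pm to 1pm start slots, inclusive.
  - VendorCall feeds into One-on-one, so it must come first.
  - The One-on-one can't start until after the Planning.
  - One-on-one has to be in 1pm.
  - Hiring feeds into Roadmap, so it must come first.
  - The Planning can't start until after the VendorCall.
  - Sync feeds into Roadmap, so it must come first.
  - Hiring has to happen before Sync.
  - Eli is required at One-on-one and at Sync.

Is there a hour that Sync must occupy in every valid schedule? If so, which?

Sync's window is 12pm–1pm.
One-on-one is fixed at 1pm, and Sync can't share a hour with One-on-one.
So Sync must be 12pm.

12pm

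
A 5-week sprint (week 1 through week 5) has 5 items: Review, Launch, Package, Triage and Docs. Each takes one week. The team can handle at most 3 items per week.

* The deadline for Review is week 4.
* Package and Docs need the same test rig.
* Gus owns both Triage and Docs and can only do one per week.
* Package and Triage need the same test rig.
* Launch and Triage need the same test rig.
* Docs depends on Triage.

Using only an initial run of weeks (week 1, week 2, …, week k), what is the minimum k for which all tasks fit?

The precedence chain requires at least 2 distinct weeks.
With at most 3 per week and 5 tasks, at least 2 weeks are needed.
Could 2 weeks be enough, i.e. nothing placed later than week 2? No: Docs must come after Triage (at week 1 or later) → {week 2}; Triage must come before Docs (at week 2 or earlier) → {week 1}; Package can't share with Triage (week 1) → {week 2}; Docs can't share with Package (week 2) → nothing is left.
So 2 weeks is not enough.
3 works (last occupied week: week 3): for example Launch=week 2, Package=week 3, Triage=week 1, Review=week 1, Docs=week 2.

3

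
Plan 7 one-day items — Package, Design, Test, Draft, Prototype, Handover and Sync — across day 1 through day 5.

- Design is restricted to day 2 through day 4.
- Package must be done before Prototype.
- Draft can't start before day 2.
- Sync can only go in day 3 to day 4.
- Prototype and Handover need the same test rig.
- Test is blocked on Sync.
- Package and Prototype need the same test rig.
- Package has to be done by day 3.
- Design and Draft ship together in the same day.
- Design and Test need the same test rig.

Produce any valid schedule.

Package -> day 1, Prototype -> day 2, Test -> day 4, Draft -> day 2, Design -> day 2, Sync -> day 3, Handover -> day 1

Checking: Sync(day 3) before Test(day 4); Package(day 1) before Prototype(day 2); Package(day 1) != Prototype(day 2); Design(day 2) != Test(day 4); Prototype(day 2) != Handover(day 1); Design = Draft = day 2; Package=day 1 in [day 1,day 3]; Design=day 2 in [day 2,day 4]; Draft=day 2 in [day 2,day 5]; Sync=day 3 in [day 3,day 4].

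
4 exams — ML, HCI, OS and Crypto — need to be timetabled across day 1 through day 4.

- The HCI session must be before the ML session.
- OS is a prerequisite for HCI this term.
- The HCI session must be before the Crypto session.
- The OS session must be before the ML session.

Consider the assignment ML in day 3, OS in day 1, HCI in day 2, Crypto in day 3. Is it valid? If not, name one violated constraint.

Valid

The HCI session must be before the ML session — holds.
OS is a prerequisite for HCI this term — holds.
The HCI session must be before the Crypto session — holds.
The OS session must be before the ML session — holds.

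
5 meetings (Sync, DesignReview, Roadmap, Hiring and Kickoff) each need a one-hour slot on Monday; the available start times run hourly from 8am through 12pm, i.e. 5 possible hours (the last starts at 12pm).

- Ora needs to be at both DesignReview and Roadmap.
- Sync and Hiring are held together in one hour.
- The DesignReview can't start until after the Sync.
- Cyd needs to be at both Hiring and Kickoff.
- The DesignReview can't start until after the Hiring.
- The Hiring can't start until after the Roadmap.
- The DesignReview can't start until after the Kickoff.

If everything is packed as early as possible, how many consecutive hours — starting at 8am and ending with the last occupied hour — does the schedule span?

The precedence chain requires at least 3 distinct hours.
3 works (last occupied hour: 10am): for example Hiring in 9am, DesignReview in 10am, Sync in 9am, Roadmap in 8am, Kickoff in 8am.

3 hours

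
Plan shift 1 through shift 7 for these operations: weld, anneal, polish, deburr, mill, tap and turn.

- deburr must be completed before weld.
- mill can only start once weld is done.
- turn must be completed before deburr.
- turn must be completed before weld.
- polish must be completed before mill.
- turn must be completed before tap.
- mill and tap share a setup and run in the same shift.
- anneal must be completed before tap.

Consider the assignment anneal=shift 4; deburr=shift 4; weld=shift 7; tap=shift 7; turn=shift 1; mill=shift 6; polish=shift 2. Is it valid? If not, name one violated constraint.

No. mill can only start once weld is done is not satisfied.

turn must be completed before deburr — holds.
polish must be completed before mill — holds.
turn must be completed before weld — holds.
anneal must be completed before tap — holds.
deburr must be completed before weld — holds.
turn must be completed before tap — holds.
mill can only start once weld is done — violated.
mill and tap share a setup and run in the same shift — violated.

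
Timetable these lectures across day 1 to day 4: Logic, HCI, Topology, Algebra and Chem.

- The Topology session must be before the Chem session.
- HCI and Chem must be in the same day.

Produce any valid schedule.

HCI in day 2; Logic in day 1; Chem in day 2; Topology in day 1; Algebra in day 1

Checking: Topology(day 1) before Chem(day 2); HCI = Chem = day 2.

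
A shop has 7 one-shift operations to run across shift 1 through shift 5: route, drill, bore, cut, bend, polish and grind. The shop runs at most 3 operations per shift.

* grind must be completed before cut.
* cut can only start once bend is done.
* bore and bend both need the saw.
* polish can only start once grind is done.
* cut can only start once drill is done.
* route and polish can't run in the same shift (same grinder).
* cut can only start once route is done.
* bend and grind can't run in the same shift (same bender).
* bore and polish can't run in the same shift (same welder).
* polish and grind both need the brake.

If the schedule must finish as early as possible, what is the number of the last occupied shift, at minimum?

The precedence chain requires at least 2 distinct shifts.
With at most 3 per shift and 7 operations, at least 3 shifts are needed.
3 works (last occupied shift: shift 3): for example bore -> shift 3, drill -> shift 1, cut -> shift 3, bend -> shift 2, polish -> shift 2, route -> shift 1, grind -> shift 1.

shift 3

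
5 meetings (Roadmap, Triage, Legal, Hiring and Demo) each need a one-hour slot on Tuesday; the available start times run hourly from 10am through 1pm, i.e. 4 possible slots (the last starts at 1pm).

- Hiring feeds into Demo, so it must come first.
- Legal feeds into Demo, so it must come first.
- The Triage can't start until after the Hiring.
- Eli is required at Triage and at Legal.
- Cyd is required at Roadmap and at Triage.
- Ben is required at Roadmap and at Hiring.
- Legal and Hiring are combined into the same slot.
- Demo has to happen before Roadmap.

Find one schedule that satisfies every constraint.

Legal -> 10am; Hiring -> 10am; Demo -> 11am; Triage -> 11am; Roadmap -> 12pm

Checking: Hiring(10am) before Demo(11am); Legal(10am) before Demo(11am); Demo(11am) before Roadmap(12pm); Hiring(10am) before Triage(11am); Roadmap(12pm) != Triage(11am); Triage(11am) != Legal(10am); Roadmap(12pm) != Hiring(10am); Legal = Hiring = 10am.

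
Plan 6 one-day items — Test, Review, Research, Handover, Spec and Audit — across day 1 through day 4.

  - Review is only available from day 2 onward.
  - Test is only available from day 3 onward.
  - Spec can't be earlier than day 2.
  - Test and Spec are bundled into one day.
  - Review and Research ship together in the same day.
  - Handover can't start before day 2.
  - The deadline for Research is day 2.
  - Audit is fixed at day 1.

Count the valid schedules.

6

Splitting on Test: it can be day 3 (3), day 4 (3). Listing each branch's schedules as (Review, Research, Handover, Spec, Audit) by day number:
Test=day 3: (2,2,2,3,1) (2,2,3,3,1) (2,2,4,3,1) — 3.
Test=day 4: (2,2,2,4,1) (2,2,3,4,1) (2,2,4,4,1) — 3.
Summing: 3 + 3 = 6.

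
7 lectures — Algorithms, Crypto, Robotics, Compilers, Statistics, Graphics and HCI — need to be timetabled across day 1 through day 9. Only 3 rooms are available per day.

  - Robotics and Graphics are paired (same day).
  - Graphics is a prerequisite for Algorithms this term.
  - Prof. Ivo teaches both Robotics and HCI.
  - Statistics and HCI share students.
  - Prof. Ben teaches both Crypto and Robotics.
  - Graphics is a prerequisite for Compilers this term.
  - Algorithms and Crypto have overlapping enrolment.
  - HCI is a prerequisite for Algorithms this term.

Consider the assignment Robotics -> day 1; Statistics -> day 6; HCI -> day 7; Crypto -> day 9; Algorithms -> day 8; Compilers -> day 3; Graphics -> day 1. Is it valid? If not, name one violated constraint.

Only 3 rooms are available per day — holds.
Prof. Ivo teaches both Robotics and HCI — holds.
Algorithms and Crypto have overlapping enrolment — holds.
Robotics and Graphics are paired (same day) — holds.
Statistics and HCI share students — holds.
HCI is a prerequisite for Algorithms this term — holds.
Graphics is a prerequisite for Compilers this term — holds.
Graphics is a prerequisite for Algorithms this term — holds.
Prof. Ben teaches both Crypto and Robotics — holds.

Yes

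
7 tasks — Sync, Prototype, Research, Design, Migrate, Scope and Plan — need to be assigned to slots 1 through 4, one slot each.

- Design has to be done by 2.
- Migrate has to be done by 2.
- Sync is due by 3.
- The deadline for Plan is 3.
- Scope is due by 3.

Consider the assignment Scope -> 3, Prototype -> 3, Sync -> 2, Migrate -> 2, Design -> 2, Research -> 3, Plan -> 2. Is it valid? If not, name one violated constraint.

Valid

The deadline for Plan is 3 — holds.
Design has to be done by 2 — holds.
Scope is due by 3 — holds.
Sync is due by 3 — holds.
Migrate has to be done by 2 — holds.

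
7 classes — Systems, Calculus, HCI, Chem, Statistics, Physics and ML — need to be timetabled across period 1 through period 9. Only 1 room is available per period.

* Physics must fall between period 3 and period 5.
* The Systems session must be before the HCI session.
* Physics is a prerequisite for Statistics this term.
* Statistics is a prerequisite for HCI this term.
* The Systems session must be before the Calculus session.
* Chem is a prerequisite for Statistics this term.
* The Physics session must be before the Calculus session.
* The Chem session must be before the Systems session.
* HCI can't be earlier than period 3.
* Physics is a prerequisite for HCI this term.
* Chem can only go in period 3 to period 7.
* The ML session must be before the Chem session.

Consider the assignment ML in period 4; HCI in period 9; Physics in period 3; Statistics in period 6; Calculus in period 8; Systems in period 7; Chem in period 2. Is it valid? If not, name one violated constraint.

Chem is a prerequisite for Statistics this term — holds.
Physics must fall between period 3 and period 5 — holds.
Physics is a prerequisite for HCI this term — holds.
The Systems session must be before the Calculus session — holds.
Statistics is a prerequisite for HCI this term — holds.
The ML session must be before the Chem session — violated.
The Physics session must be before the Calculus session — holds.
The Chem session must be before the Systems session — holds.
Physics is a prerequisite for Statistics this term — holds.
HCI can't be earlier than period 3 — holds.
Chem can only go in period 3 to period 7 — violated.
Only 1 room is available per period — holds.
The Systems session must be before the HCI session — holds.

No. The ML session must be before the Chem session is not satisfied.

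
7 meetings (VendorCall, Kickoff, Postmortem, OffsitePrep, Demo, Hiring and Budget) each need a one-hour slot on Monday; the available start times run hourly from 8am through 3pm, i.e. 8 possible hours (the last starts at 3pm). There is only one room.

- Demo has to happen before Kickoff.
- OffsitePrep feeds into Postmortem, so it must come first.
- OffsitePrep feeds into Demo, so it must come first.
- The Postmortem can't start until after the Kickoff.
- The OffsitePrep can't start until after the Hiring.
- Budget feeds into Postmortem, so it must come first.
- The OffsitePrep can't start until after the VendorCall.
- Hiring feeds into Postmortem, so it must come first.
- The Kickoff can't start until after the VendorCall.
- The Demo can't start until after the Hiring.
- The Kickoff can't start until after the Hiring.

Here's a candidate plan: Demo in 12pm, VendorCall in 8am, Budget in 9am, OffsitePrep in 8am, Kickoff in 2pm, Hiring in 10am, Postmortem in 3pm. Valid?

Invalid. There is only one room.

The Kickoff can't start until after the Hiring — holds.
The OffsitePrep can't start until after the Hiring — violated.
The OffsitePrep can't start until after the VendorCall — violated.
Demo has to happen before Kickoff — holds.
The Postmortem can't start until after the Kickoff — holds.
The Demo can't start until after the Hiring — holds.
OffsitePrep feeds into Postmortem, so it must come first — holds.
The Kickoff can't start until after the VendorCall — holds.
There is only one room — violated.
Budget feeds into Postmortem, so it must come first — holds.
Hiring feeds into Postmortem, so it must come first — holds.
OffsitePrep feeds into Demo, so it must come first — holds.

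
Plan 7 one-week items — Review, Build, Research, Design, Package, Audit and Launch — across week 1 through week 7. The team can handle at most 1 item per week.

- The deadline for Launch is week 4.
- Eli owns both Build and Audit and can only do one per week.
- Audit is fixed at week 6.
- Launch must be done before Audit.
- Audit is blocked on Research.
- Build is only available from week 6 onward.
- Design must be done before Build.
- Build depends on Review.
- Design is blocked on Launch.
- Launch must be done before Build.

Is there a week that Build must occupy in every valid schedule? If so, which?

week 7

Build's window is week 6–week 7.
Audit is fixed at week 6, and Build can't share a week with Audit.
So Build must be week 7.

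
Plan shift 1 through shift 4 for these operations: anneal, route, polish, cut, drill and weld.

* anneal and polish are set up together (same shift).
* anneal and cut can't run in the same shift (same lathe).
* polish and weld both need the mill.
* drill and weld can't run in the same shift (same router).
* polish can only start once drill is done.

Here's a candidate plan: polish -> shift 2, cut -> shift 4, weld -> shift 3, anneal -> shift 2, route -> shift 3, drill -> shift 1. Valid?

anneal and polish are set up together (same shift) — holds.
polish can only start once drill is done — holds.
anneal and cut can't run in the same shift (same lathe) — holds.
drill and weld can't run in the same shift (same router) — holds.
polish and weld both need the mill — holds.

Yes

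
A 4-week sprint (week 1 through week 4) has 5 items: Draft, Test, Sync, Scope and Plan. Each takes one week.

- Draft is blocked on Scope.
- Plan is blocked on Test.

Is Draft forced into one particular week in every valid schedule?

Draft can be week 2 (e.g. Test=week 1, Plan=week 2, Scope=week 1, Draft=week 2, Sync=week 1) or week 3 (e.g. Scope -> week 1; Draft -> week 3; Test -> week 1; Plan -> week 2; Sync -> week 1).

No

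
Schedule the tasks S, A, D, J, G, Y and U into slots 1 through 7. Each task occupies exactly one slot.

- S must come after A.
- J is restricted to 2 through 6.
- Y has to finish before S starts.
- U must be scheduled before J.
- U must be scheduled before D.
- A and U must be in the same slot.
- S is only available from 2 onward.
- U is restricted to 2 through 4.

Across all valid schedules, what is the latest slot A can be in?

4

A must be in the same slot as U, which can't be before 2, so A is at least 2; A must be in the same slot as U, which can't be after 4, so A is at most 4.
A at 4 is achievable: G in 1, D in 5, S in 5, A in 4, U in 4, J in 5, Y in 1.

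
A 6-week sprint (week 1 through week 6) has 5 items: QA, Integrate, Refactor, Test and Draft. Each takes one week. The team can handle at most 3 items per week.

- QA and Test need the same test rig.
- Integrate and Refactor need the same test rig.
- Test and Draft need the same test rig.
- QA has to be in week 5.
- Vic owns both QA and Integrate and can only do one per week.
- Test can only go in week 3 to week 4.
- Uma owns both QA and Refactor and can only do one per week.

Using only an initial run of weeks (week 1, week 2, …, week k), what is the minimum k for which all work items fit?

5 weeks

With at most 3 per week and 5 work items, at least 2 weeks are needed.
QA can't be placed before week 5, so the schedule must run through at least week 5.
5 works (last occupied week: week 5): for example Refactor -> week 2; Integrate -> week 1; QA -> week 5; Test -> week 3; Draft -> week 1.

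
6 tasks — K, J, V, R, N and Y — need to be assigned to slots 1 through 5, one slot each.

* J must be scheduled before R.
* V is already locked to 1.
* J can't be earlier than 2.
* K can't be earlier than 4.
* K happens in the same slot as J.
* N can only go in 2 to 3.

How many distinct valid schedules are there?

10

Splitting on N: it can be 2 (5), 3 (5). Listing each branch's schedules as (K, J, V, R, Y):
N=2: (4,4,1,5,1) (4,4,1,5,2) (4,4,1,5,3) (4,4,1,5,4) (4,4,1,5,5) — 5.
N=3: (4,4,1,5,1) (4,4,1,5,2) (4,4,1,5,3) (4,4,1,5,4) (4,4,1,5,5) — 5.
Summing: 5 + 5 = 10.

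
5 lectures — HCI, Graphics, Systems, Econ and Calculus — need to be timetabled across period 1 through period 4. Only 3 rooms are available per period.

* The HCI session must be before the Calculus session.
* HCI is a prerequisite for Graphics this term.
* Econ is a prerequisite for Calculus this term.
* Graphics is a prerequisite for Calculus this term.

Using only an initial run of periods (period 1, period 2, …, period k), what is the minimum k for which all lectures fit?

The precedence chain requires at least 3 distinct periods.
With at most 3 per period and 5 lectures, at least 2 periods are needed.
3 works (last occupied period: period 3): for example Systems=period 1; HCI=period 1; Econ=period 1; Graphics=period 2; Calculus=period 3.

3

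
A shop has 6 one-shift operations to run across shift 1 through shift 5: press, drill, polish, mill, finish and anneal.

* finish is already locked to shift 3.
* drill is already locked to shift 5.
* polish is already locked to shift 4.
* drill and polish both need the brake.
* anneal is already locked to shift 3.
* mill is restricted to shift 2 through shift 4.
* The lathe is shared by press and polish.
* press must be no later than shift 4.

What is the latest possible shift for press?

shift 3

Press's own window allows nothing later than shift 4.
press at shift 3 is achievable: mill=shift 2; finish=shift 3; press=shift 3; polish=shift 4; drill=shift 5; anneal=shift 3.
Nothing later works — the conflict constraints rule out every shift after shift 3.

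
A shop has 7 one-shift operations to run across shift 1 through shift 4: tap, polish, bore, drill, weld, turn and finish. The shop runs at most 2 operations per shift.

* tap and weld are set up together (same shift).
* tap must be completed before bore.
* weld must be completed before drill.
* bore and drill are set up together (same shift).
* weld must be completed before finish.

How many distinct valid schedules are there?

Splitting on tap: it can be shift 1 (18), shift 2 (6). Listing each branch's schedules as (polish, bore, drill, weld, turn, finish) by shift number:
tap=shift 1: (2,3,3,1,2,4) (2,3,3,1,4,2) (2,3,3,1,4,4) (2,4,4,1,2,3) (2,4,4,1,3,2) (2,4,4,1,3,3) (3,2,2,1,3,4) (3,2,2,1,4,3) (3,2,2,1,4,4) (3,4,4,1,2,2) (3,4,4,1,2,3) (3,4,4,1,3,2) (4,2,2,1,3,3) (4,2,2,1,3,4) (4,2,2,1,4,3) (4,3,3,1,2,2) (4,3,3,1,2,4) (4,3,3,1,4,2) — 18.
tap=shift 2: (1,3,3,2,1,4) (1,3,3,2,4,4) (1,4,4,2,1,3) (1,4,4,2,3,3) (3,4,4,2,1,3) (4,3,3,2,1,4) — 6.
Summing: 18 + 6 = 24.

24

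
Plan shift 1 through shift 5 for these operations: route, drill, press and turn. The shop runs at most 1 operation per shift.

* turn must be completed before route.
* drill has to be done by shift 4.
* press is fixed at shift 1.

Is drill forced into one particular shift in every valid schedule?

No

drill can be shift 2 (e.g. route=shift 4; drill=shift 2; turn=shift 3; press=shift 1) or shift 3 (e.g. route=shift 4; drill=shift 3; press=shift 1; turn=shift 2).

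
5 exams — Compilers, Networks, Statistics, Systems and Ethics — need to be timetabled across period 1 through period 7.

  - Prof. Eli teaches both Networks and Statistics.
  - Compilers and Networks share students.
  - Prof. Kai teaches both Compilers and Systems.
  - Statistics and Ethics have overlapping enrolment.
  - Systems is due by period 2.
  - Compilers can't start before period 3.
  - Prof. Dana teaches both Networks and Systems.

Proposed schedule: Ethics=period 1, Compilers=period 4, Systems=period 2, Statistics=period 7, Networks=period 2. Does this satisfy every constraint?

No — it violates: Prof. Dana teaches both Networks and Systems

Statistics and Ethics have overlapping enrolment — holds.
Systems is due by period 2 — holds.
Prof. Eli teaches both Networks and Statistics — holds.
Prof. Dana teaches both Networks and Systems — violated.
Compilers and Networks share students — holds.
Compilers can't start before period 3 — holds.
Prof. Kai teaches both Compilers and Systems — holds.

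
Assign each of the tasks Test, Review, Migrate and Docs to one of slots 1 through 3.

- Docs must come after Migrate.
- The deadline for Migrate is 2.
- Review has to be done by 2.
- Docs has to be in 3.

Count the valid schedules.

12

Splitting on Test: it can be 1 (4), 2 (4), 3 (4). Listing each branch's schedules as (Review, Migrate, Docs):
Test=1: (1,1,3) (1,2,3) (2,1,3) (2,2,3) — 4.
Test=2: (1,1,3) (1,2,3) (2,1,3) (2,2,3) — 4.
Test=3: (1,1,3) (1,2,3) (2,1,3) (2,2,3) — 4.
Summing: 4 + 4 + 4 = 12.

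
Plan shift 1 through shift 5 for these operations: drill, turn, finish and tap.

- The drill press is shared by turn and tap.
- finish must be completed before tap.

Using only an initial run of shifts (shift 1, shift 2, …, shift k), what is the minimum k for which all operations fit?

The precedence chain requires at least 2 distinct shifts.
2 works (last occupied shift: shift 2): for example drill in shift 1, finish in shift 1, tap in shift 2, turn in shift 1.

2 shifts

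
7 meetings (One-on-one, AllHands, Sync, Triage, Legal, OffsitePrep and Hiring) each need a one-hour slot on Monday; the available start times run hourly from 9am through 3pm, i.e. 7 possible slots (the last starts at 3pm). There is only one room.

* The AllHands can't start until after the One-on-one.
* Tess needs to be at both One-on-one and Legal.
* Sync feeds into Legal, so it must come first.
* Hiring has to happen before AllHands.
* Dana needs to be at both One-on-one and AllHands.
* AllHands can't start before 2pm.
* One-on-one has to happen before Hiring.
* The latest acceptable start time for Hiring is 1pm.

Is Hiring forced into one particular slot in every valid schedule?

No

Hiring can be 10am (e.g. One-on-one -> 9am, AllHands -> 2pm, Sync -> 11am, Legal -> 12pm, OffsitePrep -> 3pm, Hiring -> 10am, Triage -> 1pm) or 11am (e.g. Sync in 10am, One-on-one in 9am, Triage in 1pm, OffsitePrep in 3pm, Hiring in 11am, Legal in 12pm, AllHands in 2pm).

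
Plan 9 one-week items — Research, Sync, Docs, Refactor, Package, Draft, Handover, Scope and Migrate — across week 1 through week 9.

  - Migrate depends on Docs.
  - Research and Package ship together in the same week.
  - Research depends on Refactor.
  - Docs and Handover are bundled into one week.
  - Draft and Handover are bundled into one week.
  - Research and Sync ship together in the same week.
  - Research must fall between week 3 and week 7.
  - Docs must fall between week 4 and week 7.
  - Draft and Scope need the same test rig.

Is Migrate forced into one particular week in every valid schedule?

No

Migrate can be week 5 (e.g. Draft -> week 4; Refactor -> week 1; Research -> week 3; Package -> week 3; Migrate -> week 5; Handover -> week 4; Scope -> week 1; Sync -> week 3; Docs -> week 4) or week 6 (e.g. Migrate -> week 6, Draft -> week 4, Scope -> week 1, Refactor -> week 1, Handover -> week 4, Package -> week 3, Docs -> week 4, Research -> week 3, Sync -> week 3).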